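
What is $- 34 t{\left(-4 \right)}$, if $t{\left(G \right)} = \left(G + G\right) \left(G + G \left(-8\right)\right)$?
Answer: $7616$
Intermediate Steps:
$t{\left(G \right)} = - 14 G^{2}$ ($t{\left(G \right)} = 2 G \left(G - 8 G\right) = 2 G \left(- 7 G\right) = - 14 G^{2}$)
$- 34 t{\left(-4 \right)} = - 34 \left(- 14 \left(-4\right)^{2}\right) = - 34 \left(\left(-14\right) 16\right) = \left(-34\right) \left(-224\right) = 7616$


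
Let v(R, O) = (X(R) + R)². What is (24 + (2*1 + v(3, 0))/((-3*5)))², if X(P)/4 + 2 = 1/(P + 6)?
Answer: 746218489/1476225 ≈ 505.49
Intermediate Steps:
X(P) = -8 + 4/(6 + P) (X(P) = -8 + 4/(P + 6) = -8 + 4/(6 + P))
v(R, O) = (R + 4*(-11 - 2*R)/(6 + R))² (v(R, O) = (4*(-11 - 2*R)/(6 + R) + R)² = (R + 4*(-11 - 2*R)/(6 + R))²)
(24 + (2*1 + v(3, 0))/((-3*5)))² = (24 + (2*1 + (-44 + 3² - 2*3)²/(6 + 3)²)/((-3*5)))² = (24 + (2 + (-44 + 9 - 6)²/9²)/(-15))² = (24 + (2 + (1/81)*(-41)²)*(-1/15))² = (24 + (2 + (1/81)*1681)*(-1/15))² = (24 + (2 + 1681/81)*(-1/15))² = (24 + (1843/81)*(-1/15))² = (24 - 1843/1215)² = (27317/1215)² = 746218489/1476225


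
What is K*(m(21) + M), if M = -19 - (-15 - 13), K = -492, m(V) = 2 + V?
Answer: -15744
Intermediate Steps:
M = 9 (M = -19 - 1*(-28) = -19 + 28 = 9)
K*(m(21) + M) = -492*((2 + 21) + 9) = -492*(23 + 9) = -492*32 = -15744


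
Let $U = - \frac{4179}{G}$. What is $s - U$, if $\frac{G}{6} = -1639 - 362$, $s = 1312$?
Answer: $\frac{5249231}{4002} \approx 1311.7$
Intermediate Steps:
$G = -12006$ ($G = 6 \left(-1639 - 362\right) = 6 \left(-2001\right) = -12006$)
$U = \frac{1393}{4002}$ ($U = - \frac{4179}{-12006} = \left(-4179\right) \left(- \frac{1}{12006}\right) = \frac{1393}{4002} \approx 0.34808$)
$s - U = 1312 - \frac{1393}{4002} = \frac{5249231}{4002}$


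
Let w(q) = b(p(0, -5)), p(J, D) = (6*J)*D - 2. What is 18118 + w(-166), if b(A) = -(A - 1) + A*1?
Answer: 18119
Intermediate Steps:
p(J, D) = -2 + 6*D*J (p(J, D) = 6*D*J - 2 = -2 + 6*D*J)
b(A) = 1 (b(A) = -(-1 + A) + A = (1 - A) + A = 1)
w(q) = 1
18118 + w(-166) = 18118 + 1 = 18119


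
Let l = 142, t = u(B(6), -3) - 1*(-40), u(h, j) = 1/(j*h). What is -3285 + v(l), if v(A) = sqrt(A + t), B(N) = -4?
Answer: -3285 + sqrt(6555)/6 ≈ -3271.5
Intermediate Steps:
u(h, j) = 1/(h*j)
t = 481/12 (t = 1/(-4*(-3)) - 1*(-40) = -1/4*(-1/3) + 40 = 1/12 + 40 = 481/12 ≈ 40.083)
v(A) = sqrt(481/12 + A) (v(A) = sqrt(A + 481/12) = sqrt(481/12 + A))
-3285 + v(l) = -3285 + sqrt(1443 + 36*142)/6 = -3285 + sqrt(1443 + 5112)/6 = -3285 + sqrt(6555)/6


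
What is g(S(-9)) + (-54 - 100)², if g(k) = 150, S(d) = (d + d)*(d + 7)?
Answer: 23866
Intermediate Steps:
S(d) = 2*d*(7 + d) (S(d) = (2*d)*(7 + d) = 2*d*(7 + d))
g(S(-9)) + (-54 - 100)² = 150 + (-54 - 100)² = 150 + (-154)² = 150 + 23716 = 23866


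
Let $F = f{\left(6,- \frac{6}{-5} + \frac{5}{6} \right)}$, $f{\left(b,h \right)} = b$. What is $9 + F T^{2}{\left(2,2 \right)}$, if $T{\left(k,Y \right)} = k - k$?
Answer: $9$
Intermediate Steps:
$T{\left(k,Y \right)} = 0$
$F = 6$
$9 + F T^{2}{\left(2,2 \right)} = 9 + 6 \cdot 0^{2} = 9 + 6 \cdot 0 = 9 + 0 = 9$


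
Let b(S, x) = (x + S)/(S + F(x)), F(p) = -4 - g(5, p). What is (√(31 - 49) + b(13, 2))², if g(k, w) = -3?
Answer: -263/16 + 15*I*√2/2 ≈ -16.438 + 10.607*I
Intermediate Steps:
F(p) = -1 (F(p) = -4 - 1*(-3) = -4 + 3 = -1)
b(S, x) = (S + x)/(-1 + S) (b(S, x) = (x + S)/(S - 1) = (S + x)/(-1 + S))
(√(31 - 49) + b(13, 2))² = (√(31 - 49) + (13 + 2)/(-1 + 13))² = (√(-18) + 15/12)² = (3*I*√2 + (1/12)*15)² = (3*I*√2 + 5/4)² = (5/4 + 3*I*√2)²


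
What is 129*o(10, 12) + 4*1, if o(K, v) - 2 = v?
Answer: 1810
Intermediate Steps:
o(K, v) = 2 + v
129*o(10, 12) + 4*1 = 129*(2 + 12) + 4*1 = 129*14 + 4 = 1806 + 4 = 1810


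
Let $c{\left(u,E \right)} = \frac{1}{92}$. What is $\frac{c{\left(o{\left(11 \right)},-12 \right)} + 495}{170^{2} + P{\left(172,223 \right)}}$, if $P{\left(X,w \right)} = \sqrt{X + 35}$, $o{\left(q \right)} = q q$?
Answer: $\frac{329033725}{19209825239} - \frac{136623 \sqrt{23}}{76839300956} \approx 0.01712$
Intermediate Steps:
$o{\left(q \right)} = q^{2}$
$P{\left(X,w \right)} = \sqrt{35 + X}$
$c{\left(u,E \right)} = \frac{1}{92}$
$\frac{c{\left(o{\left(11 \right)},-12 \right)} + 495}{170^{2} + P{\left(172,223 \right)}} = \frac{\frac{1}{92} + 495}{170^{2} + \sqrt{35 + 172}} = \frac{45541}{92 \left(28900 + \sqrt{207}\right)} = \frac{45541}{92 \left(28900 + 3 \sqrt{23}\right)}$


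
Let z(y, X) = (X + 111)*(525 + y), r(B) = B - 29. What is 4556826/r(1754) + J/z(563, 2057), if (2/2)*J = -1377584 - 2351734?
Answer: 1790355864339/678150400 ≈ 2640.1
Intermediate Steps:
J = -3729318 (J = -1377584 - 2351734 = -3729318)
r(B) = -29 + B
z(y, X) = (111 + X)*(525 + y)
4556826/r(1754) + J/z(563, 2057) = 4556826/(-29 + 1754) - 3729318/(58275 + 111*563 + 525*2057 + 2057*563) = 4556826/1725 - 3729318/(58275 + 62493 + 1079925 + 1158091) = 4556826*(1/1725) - 3729318/2358784 = 1518942/575 - 3729318*1/2358784 = 1518942/575 - 1864659/1179392 = 1790355864339/678150400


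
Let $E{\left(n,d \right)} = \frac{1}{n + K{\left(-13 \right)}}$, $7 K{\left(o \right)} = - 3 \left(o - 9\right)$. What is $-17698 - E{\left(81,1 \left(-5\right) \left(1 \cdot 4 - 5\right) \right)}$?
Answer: $- \frac{11202841}{633} \approx -17698.0$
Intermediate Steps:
$K{\left(o \right)} = \frac{27}{7} - \frac{3 o}{7}$ ($K{\left(o \right)} = \frac{\left(-3\right) \left(o - 9\right)}{7} = \frac{\left(-3\right) \left(-9 + o\right)}{7} = \frac{27 - 3 o}{7} = \frac{27}{7} - \frac{3 o}{7}$)
$E{\left(n,d \right)} = \frac{1}{\frac{66}{7} + n}$ ($E{\left(n,d \right)} = \frac{1}{n + \left(\frac{27}{7} - - \frac{39}{7}\right)} = \frac{1}{n + \left(\frac{27}{7} + \frac{39}{7}\right)} = \frac{1}{n + \frac{66}{7}} = \frac{1}{\frac{66}{7} + n}$)
$-17698 - E{\left(81,1 \left(-5\right) \left(1 \cdot 4 - 5\right) \right)} = -17698 - \frac{7}{66 + 7 \cdot 81} = -17698 - \frac{7}{66 + 567} = -17698 - \frac{7}{633} = - \frac{11202841}{633}$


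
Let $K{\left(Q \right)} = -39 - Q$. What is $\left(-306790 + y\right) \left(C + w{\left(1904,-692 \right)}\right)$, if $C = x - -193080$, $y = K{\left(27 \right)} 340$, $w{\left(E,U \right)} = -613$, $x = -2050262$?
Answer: $611641847850$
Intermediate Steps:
$y = -22440$ ($y = \left(-39 - 27\right) 340 = \left(-66\right) 340 = -22440$)
$C = -1857182$ ($C = -2050262 - -193080 = -2050262 + 193080 = -1857182$)
$\left(-306790 + y\right) \left(C + w{\left(1904,-692 \right)}\right) = \left(-306790 - 22440\right) \left(-1857182 - 613\right) = \left(-329230\right) \left(-1857795\right) = 611641847850$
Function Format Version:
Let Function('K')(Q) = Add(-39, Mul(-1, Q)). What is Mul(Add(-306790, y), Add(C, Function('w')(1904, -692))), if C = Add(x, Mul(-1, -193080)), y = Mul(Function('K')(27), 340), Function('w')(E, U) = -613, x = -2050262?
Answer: 611641847850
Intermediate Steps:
y = -22440 (y = Mul(Add(-39, Mul(-1, 27)), 340) = Mul(Add(-39, -27), 340) = Mul(-66, 340) = -22440)
C = -1857182 (C = Add(-2050262, Mul(-1, -193080)) = Add(-2050262, 193080) = -1857182)
Mul(Add(-306790, y), Add(C, Function('w')(1904, -692))) = Mul(Add(-306790, -22440), Add(-1857182, -613)) = Mul(-329230, -1857795) = 611641847850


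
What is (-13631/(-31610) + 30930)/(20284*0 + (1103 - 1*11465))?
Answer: -977710931/327542820 ≈ -2.9850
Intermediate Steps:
(-13631/(-31610) + 30930)/(20284*0 + (1103 - 1*11465)) = (-13631*(-1/31610) + 30930)/(0 + (1103 - 11465)) = (13631/31610 + 30930)/(0 - 10362) = (977710931/31610)/(-10362) = (977710931/31610)*(-1/10362) = -977710931/327542820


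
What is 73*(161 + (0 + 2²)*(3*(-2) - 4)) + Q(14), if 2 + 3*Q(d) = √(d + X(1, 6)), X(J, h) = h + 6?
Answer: 26497/3 + √26/3 ≈ 8834.0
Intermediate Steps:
X(J, h) = 6 + h
Q(d) = -⅔ + √(12 + d)/3 (Q(d) = -⅔ + √(d + (6 + 6))/3 = -⅔ + √(d + 12)/3 = -⅔ + √(12 + d)/3)
73*(161 + (0 + 2²)*(3*(-2) - 4)) + Q(14) = 73*(161 + (0 + 2²)*(3*(-2) - 4)) + (-⅔ + √(12 + 14)/3) = 73*(161 + (0 + 4)*(-6 - 4)) + (-⅔ + √26/3) = 73*(161 + 4*(-10)) + (-⅔ + √26/3) = 73*(161 - 40) + (-⅔ + √26/3) = 73*121 + (-⅔ + √26/3) = 8833 + (-⅔ + √26/3) = 26497/3 + √26/3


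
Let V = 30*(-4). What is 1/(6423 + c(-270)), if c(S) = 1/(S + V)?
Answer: 390/2504969 ≈ 0.00015569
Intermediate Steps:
V = -120
c(S) = 1/(-120 + S) (c(S) = 1/(S - 120) = 1/(-120 + S))
1/(6423 + c(-270)) = 1/(6423 + 1/(-120 - 270)) = 1/(6423 + 1/(-390)) = 1/(6423 - 1/390) = 1/(2504969/390) = 390/2504969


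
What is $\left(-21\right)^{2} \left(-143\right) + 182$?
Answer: $-62881$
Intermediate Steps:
$\left(-21\right)^{2} \left(-143\right) + 182 = 441 \left(-143\right) + 182 = -63063 + 182 = -62881$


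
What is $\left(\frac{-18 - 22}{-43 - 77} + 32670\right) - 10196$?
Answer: $\frac{67423}{3} \approx 22474.0$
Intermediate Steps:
$\left(\frac{-18 - 22}{-43 - 77} + 32670\right) - 10196 = \left(- \frac{40}{-120} + 32670\right) - 10196 = \left(\left(-40\right) \left(- \frac{1}{120}\right) + 32670\right) - 10196 = \left(\frac{1}{3} + 32670\right) - 10196 = \frac{98011}{3} - 10196 = \frac{67423}{3}$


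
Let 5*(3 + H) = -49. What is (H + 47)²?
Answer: 29241/25 ≈ 1169.6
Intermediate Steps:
H = -64/5 (H = -3 + (⅕)*(-49) = -3 - 49/5 = -64/5 ≈ -12.800)
(H + 47)² = (-64/5 + 47)² = (171/5)² = 29241/25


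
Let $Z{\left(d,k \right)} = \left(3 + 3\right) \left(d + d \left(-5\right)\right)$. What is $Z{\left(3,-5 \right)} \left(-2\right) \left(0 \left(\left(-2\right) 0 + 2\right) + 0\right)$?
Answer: $0$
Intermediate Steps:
$Z{\left(d,k \right)} = - 24 d$ ($Z{\left(d,k \right)} = 6 \left(d - 5 d\right) = 6 \left(- 4 d\right) = - 24 d$)
$Z{\left(3,-5 \right)} \left(-2\right) \left(0 \left(\left(-2\right) 0 + 2\right) + 0\right) = \left(-24\right) 3 \left(-2\right) \left(0 \left(\left(-2\right) 0 + 2\right) + 0\right) = \left(-72\right) \left(-2\right) \left(0 \left(0 + 2\right) + 0\right) = 144 \left(0 \cdot 2 + 0\right) = 144 \left(0 + 0\right) = 144 \cdot 0 = 0$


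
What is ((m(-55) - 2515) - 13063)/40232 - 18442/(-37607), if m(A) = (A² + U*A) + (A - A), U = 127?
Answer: 3596489/756502412 ≈ 0.0047541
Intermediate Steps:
m(A) = A² + 127*A (m(A) = (A² + 127*A) + (A - A) = (A² + 127*A) + 0 = A² + 127*A)
((m(-55) - 2515) - 13063)/40232 - 18442/(-37607) = ((-55*(127 - 55) - 2515) - 13063)/40232 - 18442/(-37607) = ((-55*72 - 2515) - 13063)*(1/40232) - 18442*(-1/37607) = ((-3960 - 2515) - 13063)*(1/40232) + 18442/37607 = (-6475 - 13063)*(1/40232) + 18442/37607 = -19538*1/40232 + 18442/37607 = -9769/20116 + 18442/37607 = 3596489/756502412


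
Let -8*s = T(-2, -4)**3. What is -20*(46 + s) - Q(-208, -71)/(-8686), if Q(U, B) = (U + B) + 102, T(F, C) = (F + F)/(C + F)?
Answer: -215591299/234522 ≈ -919.28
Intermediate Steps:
T(F, C) = 2*F/(C + F) (T(F, C) = (2*F)/(C + F) = 2*F/(C + F))
Q(U, B) = 102 + B + U (Q(U, B) = (B + U) + 102 = 102 + B + U)
s = -1/27 (s = -(-64/(-4 - 2)**3)/8 = -(2*(-2)/(-6))**3/8 = -(2*(-2)*(-1/6))**3/8 = -(2/3)**3/8 = -1/8*8/27 = -1/27 ≈ -0.037037)
-20*(46 + s) - Q(-208, -71)/(-8686) = -20*(46 - 1/27) - (102 - 71 - 208)/(-8686) = -20*1241/27 - (-177)*(-1)/8686 = -24820/27 - 1*177/8686 = -24820/27 - 177/8686 = -215591299/234522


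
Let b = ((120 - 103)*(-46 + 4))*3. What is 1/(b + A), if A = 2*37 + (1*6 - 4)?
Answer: -1/2066 ≈ -0.00048403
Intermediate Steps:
A = 76 (A = 74 + (6 - 4) = 74 + 2 = 76)
b = -2142 (b = (17*(-42))*3 = -714*3 = -2142)
1/(b + A) = 1/(-2142 + 76) = 1/(-2066) = -1/2066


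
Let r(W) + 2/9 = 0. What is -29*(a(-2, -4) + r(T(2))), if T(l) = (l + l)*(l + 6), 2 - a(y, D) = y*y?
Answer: 580/9 ≈ 64.444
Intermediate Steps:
a(y, D) = 2 - y² (a(y, D) = 2 - y*y = 2 - y²)
T(l) = 2*l*(6 + l) (T(l) = (2*l)*(6 + l) = 2*l*(6 + l))
r(W) = -2/9 (r(W) = -2/9 + 0 = -2/9)
-29*(a(-2, -4) + r(T(2))) = -29*((2 - 1*(-2)²) - 2/9) = -29*((2 - 1*4) - 2/9) = -29*((2 - 4) - 2/9) = -29*(-2 - 2/9) = -29*(-20/9) = 580/9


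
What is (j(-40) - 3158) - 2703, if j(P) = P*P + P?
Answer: -4301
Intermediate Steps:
j(P) = P + P**2 (j(P) = P**2 + P = P + P**2)
(j(-40) - 3158) - 2703 = (-40*(1 - 40) - 3158) - 2703 = (-40*(-39) - 3158) - 2703 = (1560 - 3158) - 2703 = -1598 - 2703 = -4301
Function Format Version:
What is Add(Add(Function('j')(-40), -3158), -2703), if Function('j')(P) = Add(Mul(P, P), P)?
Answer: -4301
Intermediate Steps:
Function('j')(P) = Add(P, Pow(P, 2)) (Function('j')(P) = Add(Pow(P, 2), P) = Add(P, Pow(P, 2)))
Add(Add(Function('j')(-40), -3158), -2703) = Add(Add(Mul(-40, Add(1, -40)), -3158), -2703) = Add(Add(Mul(-40, -39), -3158), -2703) = Add(Add(1560, -3158), -2703) = Add(-1598, -2703) = -4301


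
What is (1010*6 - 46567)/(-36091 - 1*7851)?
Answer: 40507/43942 ≈ 0.92183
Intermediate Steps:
(1010*6 - 46567)/(-36091 - 1*7851) = (6060 - 46567)/(-36091 - 7851) = -40507/(-43942) = -40507*(-1/43942) = 40507/43942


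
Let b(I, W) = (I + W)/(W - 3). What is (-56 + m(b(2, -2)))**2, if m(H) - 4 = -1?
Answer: 2809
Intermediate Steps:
b(I, W) = (I + W)/(-3 + W)
m(H) = 3 (m(H) = 4 - 1 = 3)
(-56 + m(b(2, -2)))**2 = (-56 + 3)**2 = (-53)**2 = 2809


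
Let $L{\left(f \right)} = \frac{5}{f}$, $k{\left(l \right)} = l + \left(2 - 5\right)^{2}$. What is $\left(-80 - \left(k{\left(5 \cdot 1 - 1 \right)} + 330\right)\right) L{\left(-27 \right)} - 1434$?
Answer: $- \frac{4067}{3} \approx -1355.7$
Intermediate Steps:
$k{\left(l \right)} = 9 + l$ ($k{\left(l \right)} = l + \left(-3\right)^{2} = l + 9 = 9 + l$)
$\left(-80 - \left(k{\left(5 \cdot 1 - 1 \right)} + 330\right)\right) L{\left(-27 \right)} - 1434 = \left(-80 - \left(\left(9 + \left(5 \cdot 1 - 1\right)\right) + 330\right)\right) \frac{5}{-27} - 1434 = \left(-80 - \left(\left(9 + \left(5 - 1\right)\right) + 330\right)\right) 5 \left(- \frac{1}{27}\right) - 1434 = \left(-80 - \left(\left(9 + 4\right) + 330\right)\right) \left(- \frac{5}{27}\right) - 1434 = \left(-80 - \left(13 + 330\right)\right) \left(- \frac{5}{27}\right) - 1434 = \left(-80 - 343\right) \left(- \frac{5}{27}\right) - 1434 = \left(-423\right) \left(- \frac{5}{27}\right) - 1434 = \frac{235}{3} - 1434 = - \frac{4067}{3}$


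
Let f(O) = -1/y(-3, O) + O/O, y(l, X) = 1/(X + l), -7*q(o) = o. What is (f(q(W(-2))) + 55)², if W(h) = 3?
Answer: 173056/49 ≈ 3531.8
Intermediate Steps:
q(o) = -o/7
f(O) = 4 - O (f(O) = -1/(1/(O - 3)) + O/O = -1/(1/(-3 + O)) + 1 = -(-3 + O) + 1 = (3 - O) + 1 = 4 - O)
(f(q(W(-2))) + 55)² = ((4 - (-1)*3/7) + 55)² = ((4 - 1*(-3/7)) + 55)² = ((4 + 3/7) + 55)² = (31/7 + 55)² = (416/7)² = 173056/49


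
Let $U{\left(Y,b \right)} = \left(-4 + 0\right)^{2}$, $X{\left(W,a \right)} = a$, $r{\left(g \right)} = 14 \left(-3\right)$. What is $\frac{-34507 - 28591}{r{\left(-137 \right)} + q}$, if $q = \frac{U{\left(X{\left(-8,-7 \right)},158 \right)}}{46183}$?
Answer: $\frac{1457027467}{969835} \approx 1502.3$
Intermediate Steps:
$r{\left(g \right)} = -42$
$U{\left(Y,b \right)} = 16$ ($U{\left(Y,b \right)} = \left(-4\right)^{2} = 16$)
$q = \frac{16}{46183} \approx 0.00034645$
$\frac{-34507 - 28591}{r{\left(-137 \right)} + q} = \frac{-34507 - 28591}{-42 + \frac{16}{46183}} = - \frac{63098}{- \frac{1939670}{46183}} = \left(-63098\right) \left(- \frac{46183}{1939670}\right) = \frac{1457027467}{969835}$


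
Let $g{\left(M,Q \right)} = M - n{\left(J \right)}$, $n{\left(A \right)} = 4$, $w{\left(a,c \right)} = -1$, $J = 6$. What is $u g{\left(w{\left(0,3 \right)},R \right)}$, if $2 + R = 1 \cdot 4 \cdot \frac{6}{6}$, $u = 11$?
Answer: $-55$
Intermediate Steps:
$R = 2$ ($R = -2 + 1 \cdot 4 \cdot \frac{6}{6} = -2 + 4 \cdot 6 \cdot \frac{1}{6} = -2 + 4 \cdot 1 = -2 + 4 = 2$)
$g{\left(M,Q \right)} = -4 + M$ ($g{\left(M,Q \right)} = M - 4 = -4 + M$)
$u g{\left(w{\left(0,3 \right)},R \right)} = 11 \left(-4 - 1\right) = 11 \left(-5\right) = -55$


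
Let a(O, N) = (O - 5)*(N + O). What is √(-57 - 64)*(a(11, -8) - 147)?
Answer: -1419*I ≈ -1419.0*I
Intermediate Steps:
a(O, N) = (-5 + O)*(N + O)
√(-57 - 64)*(a(11, -8) - 147) = √(-57 - 64)*((11² - 5*(-8) - 5*11 - 8*11) - 147) = √(-121)*((121 + 40 - 55 - 88) - 147) = (11*I)*(18 - 147) = (11*I)*(-129) = -1419*I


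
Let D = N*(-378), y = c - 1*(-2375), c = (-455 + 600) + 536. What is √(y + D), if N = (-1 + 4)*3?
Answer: I*√346 ≈ 18.601*I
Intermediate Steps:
N = 9 (N = 3*3 = 9)
c = 681 (c = 145 + 536 = 681)
y = 3056 (y = 681 - 1*(-2375) = 681 + 2375 = 3056)
D = -3402 (D = 9*(-378) = -3402)
√(y + D) = √(3056 - 3402) = √(-346) = I*√346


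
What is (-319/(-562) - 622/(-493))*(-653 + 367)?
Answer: -72476833/138533 ≈ -523.17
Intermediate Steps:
(-319/(-562) - 622/(-493))*(-653 + 367) = (-319*(-1/562) - 622*(-1/493))*(-286) = (319/562 + 622/493)*(-286) = (506831/277066)*(-286) = -72476833/138533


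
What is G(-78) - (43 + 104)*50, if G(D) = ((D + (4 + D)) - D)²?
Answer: -1874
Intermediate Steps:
G(D) = (4 + D)² (G(D) = ((4 + 2*D) - D)² = (4 + D)²)
G(-78) - (43 + 104)*50 = (4 - 78)² - (43 + 104)*50 = (-74)² - 147*50 = 5476 - 1*7350 = 5476 - 7350 = -1874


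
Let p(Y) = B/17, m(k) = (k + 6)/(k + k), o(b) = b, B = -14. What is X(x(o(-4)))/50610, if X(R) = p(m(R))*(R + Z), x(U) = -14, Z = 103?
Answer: -89/61455 ≈ -0.0014482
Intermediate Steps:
m(k) = (6 + k)/(2*k) (m(k) = (6 + k)/((2*k)) = (6 + k)*(1/(2*k)) = (6 + k)/(2*k))
p(Y) = -14/17
X(R) = -1442/17 - 14*R/17 (X(R) = -14*(R + 103)/17 = -14*(103 + R)/17 = -1442/17 - 14*R/17)
X(x(o(-4)))/50610 = (-1442/17 - 14/17*(-14))/50610 = (-1442/17 + 196/17)*(1/50610) = -1246/17*1/50610 = -89/61455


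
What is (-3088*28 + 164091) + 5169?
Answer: 82796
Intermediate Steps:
(-3088*28 + 164091) + 5169 = (-86464 + 164091) + 5169 = 77627 + 5169 = 82796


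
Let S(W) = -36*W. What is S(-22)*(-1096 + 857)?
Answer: -189288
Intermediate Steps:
S(-22)*(-1096 + 857) = (-36*(-22))*(-1096 + 857) = 792*(-239) = -189288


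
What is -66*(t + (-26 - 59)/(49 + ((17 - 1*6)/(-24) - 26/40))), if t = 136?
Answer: -50911872/5747 ≈ -8858.9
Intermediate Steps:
-66*(t + (-26 - 59)/(49 + ((17 - 1*6)/(-24) - 26/40))) = -66*(136 + (-26 - 59)/(49 + ((17 - 1*6)/(-24) - 26/40))) = -66*(136 - 85/(49 + ((17 - 6)*(-1/24) - 26*1/40))) = -66*(136 - 85/(49 + (11*(-1/24) - 13/20))) = -66*(136 - 85/(49 + (-11/24 - 13/20))) = -66*(136 - 85/(49 - 133/120)) = -66*(136 - 85/5747/120) = -66*(136 - 85*120/5747) = -66*(136 - 10200/5747) = -66*771392/5747 = -50911872/5747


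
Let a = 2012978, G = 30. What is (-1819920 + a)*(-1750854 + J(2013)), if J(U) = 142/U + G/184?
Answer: -31299635795372125/92598 ≈ -3.3802e+11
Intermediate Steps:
J(U) = 15/92 + 142/U (J(U) = 142/U + 30/184 = 142/U + 30*(1/184) = 142/U + 15/92 = 15/92 + 142/U)
(-1819920 + a)*(-1750854 + J(2013)) = (-1819920 + 2012978)*(-1750854 + (15/92 + 142/2013)) = 193058*(-1750854 + (15/92 + 142*(1/2013))) = 193058*(-1750854 + (15/92 + 142/2013)) = 193058*(-1750854 + 43259/185196) = 193058*(-324251114125/185196) = -31299635795372125/92598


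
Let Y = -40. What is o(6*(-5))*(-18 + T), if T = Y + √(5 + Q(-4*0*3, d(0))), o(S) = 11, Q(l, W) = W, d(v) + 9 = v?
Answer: -638 + 22*I ≈ -638.0 + 22.0*I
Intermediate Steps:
d(v) = -9 + v
T = -40 + 2*I (T = -40 + √(5 + (-9 + 0)) = -40 + √(5 - 9) = -40 + √(-4) = -40 + 2*I ≈ -40.0 + 2.0*I)
o(6*(-5))*(-18 + T) = 11*(-18 + (-40 + 2*I)) = 11*(-58 + 2*I) = -638 + 22*I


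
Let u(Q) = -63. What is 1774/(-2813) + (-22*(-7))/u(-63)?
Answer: -77852/25317 ≈ -3.0751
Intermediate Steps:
1774/(-2813) + (-22*(-7))/u(-63) = 1774/(-2813) - 22*(-7)/(-63) = 1774*(-1/2813) + 154*(-1/63) = -1774/2813 - 22/9 = -77852/25317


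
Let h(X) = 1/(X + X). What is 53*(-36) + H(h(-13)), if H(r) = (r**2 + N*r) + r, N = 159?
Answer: -1293967/676 ≈ -1914.2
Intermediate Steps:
h(X) = 1/(2*X)
H(r) = r**2 + 160*r (H(r) = (r**2 + 159*r) + r = r**2 + 160*r)
53*(-36) + H(h(-13)) = 53*(-36) + ((1/2)/(-13))*(160 + (1/2)/(-13)) = -1908 + ((1/2)*(-1/13))*(160 + (1/2)*(-1/13)) = -1908 - (160 - 1/26)/26 = -1908 - 1/26*4159/26 = -1908 - 4159/676 = -1293967/676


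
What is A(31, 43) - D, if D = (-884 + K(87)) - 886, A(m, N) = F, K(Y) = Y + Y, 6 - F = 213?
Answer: 1389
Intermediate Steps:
F = -207 (F = 6 - 1*213 = 6 - 213 = -207)
K(Y) = 2*Y
A(m, N) = -207
D = -1596 (D = (-884 + 2*87) - 886 = (-884 + 174) - 886 = -710 - 886 = -1596)
A(31, 43) - D = -207 - 1*(-1596) = -207 + 1596 = 1389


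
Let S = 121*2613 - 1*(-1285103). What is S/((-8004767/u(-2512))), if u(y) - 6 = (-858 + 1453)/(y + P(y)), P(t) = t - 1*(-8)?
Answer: -11809810819/10037977818 ≈ -1.1765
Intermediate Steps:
P(t) = 8 + t (P(t) = t + 8 = 8 + t)
S = 1601276 (S = 316173 + 1285103 = 1601276)
u(y) = 6 + 595/(8 + 2*y) (u(y) = 6 + (-858 + 1453)/(y + (8 + y)) = 6 + 595/(8 + 2*y))
S/((-8004767/u(-2512))) = 1601276/((-8004767*2*(4 - 2512)/(643 + 12*(-2512)))) = 1601276/((-8004767*(-5016/(643 - 30144)))) = 1601276/((-8004767/((½)*(-1/2508)*(-29501)))) = 1601276/((-8004767/29501/5016)) = 1601276/((-8004767*5016/29501)) = 1601276/(-40151911272/29501) = 1601276*(-29501/40151911272) = -11809810819/10037977818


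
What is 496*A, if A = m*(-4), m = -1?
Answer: 1984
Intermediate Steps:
A = 4 (A = -1*(-4) = 4)
496*A = 496*4 = 1984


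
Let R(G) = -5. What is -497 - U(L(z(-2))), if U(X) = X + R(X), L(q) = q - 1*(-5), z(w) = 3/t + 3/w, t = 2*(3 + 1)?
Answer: -3967/8 ≈ -495.88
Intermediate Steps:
t = 8 (t = 2*4 = 8)
z(w) = 3/8 + 3/w
L(q) = 5 + q (L(q) = q + 5 = 5 + q)
U(X) = -5 + X (U(X) = X - 5 = -5 + X)
-497 - U(L(z(-2))) = -497 - (-5 + (5 + (3/8 + 3/(-2)))) = -497 - (-5 + (5 + (3/8 + 3*(-½)))) = -497 - (-5 + (5 + (3/8 - 3/2))) = -497 - (-5 + (5 - 9/8)) = -497 - (-5 + 31/8) = -497 - 1*(-9/8) = -497 + 9/8 = -3967/8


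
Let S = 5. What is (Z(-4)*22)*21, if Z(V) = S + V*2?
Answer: -1386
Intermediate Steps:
Z(V) = 5 + 2*V (Z(V) = 5 + V*2 = 5 + 2*V)
(Z(-4)*22)*21 = ((5 + 2*(-4))*22)*21 = ((5 - 8)*22)*21 = -3*22*21 = -66*21 = -1386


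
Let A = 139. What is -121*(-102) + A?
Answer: 12481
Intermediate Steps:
-121*(-102) + A = -121*(-102) + 139 = 12342 + 139 = 12481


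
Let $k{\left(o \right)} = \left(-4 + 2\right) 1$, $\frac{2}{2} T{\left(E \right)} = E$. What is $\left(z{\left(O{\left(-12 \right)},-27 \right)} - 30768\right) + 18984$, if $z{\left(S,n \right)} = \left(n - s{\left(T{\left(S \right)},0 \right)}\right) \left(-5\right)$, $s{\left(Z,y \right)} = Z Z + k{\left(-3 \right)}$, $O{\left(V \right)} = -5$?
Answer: $-11534$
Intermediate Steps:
$T{\left(E \right)} = E$
$k{\left(o \right)} = -2$ ($k{\left(o \right)} = \left(-2\right) 1 = -2$)
$s{\left(Z,y \right)} = -2 + Z^{2}$ ($s{\left(Z,y \right)} = Z Z - 2 = Z^{2} - 2 = -2 + Z^{2}$)
$z{\left(S,n \right)} = -10 - 5 n + 5 S^{2}$ ($z{\left(S,n \right)} = \left(n - \left(-2 + S^{2}\right)\right) \left(-5\right) = \left(2 + n - S^{2}\right) \left(-5\right) = -10 - 5 n + 5 S^{2}$)
$\left(z{\left(O{\left(-12 \right)},-27 \right)} - 30768\right) + 18984 = \left(\left(-10 - -135 + 5 \left(-5\right)^{2}\right) - 30768\right) + 18984 = \left(\left(-10 + 135 + 5 \cdot 25\right) - 30768\right) + 18984 = \left(\left(-10 + 135 + 125\right) - 30768\right) + 18984 = \left(250 - 30768\right) + 18984 = -30518 + 18984 = -11534$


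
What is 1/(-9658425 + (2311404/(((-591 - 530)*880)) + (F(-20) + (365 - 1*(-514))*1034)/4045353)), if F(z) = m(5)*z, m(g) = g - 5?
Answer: -332554985620/3211958091474118861 ≈ -1.0354e-7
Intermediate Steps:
m(g) = -5 + g
F(z) = 0 (F(z) = (-5 + 5)*z = 0*z = 0)
1/(-9658425 + (2311404/(((-591 - 530)*880)) + (F(-20) + (365 - 1*(-514))*1034)/4045353)) = 1/(-9658425 + (2311404/(((-591 - 530)*880)) + (0 + (365 - 1*(-514))*1034)/4045353)) = 1/(-9658425 + (2311404/((-1121*880)) + (0 + (365 + 514)*1034)*(1/4045353))) = 1/(-9658425 + (2311404/(-986480) + (0 + 879*1034)*(1/4045353))) = 1/(-9658425 + (2311404*(-1/986480) + (0 + 908886)*(1/4045353))) = 1/(-9658425 + (-577851/246620 + 908886*(1/4045353))) = 1/(-9658425 + (-577851/246620 + 302962/1348451)) = 1/(-9658425 - 704487270361/332554985620) = 1/(-3211958091474118861/332554985620) = -332554985620/3211958091474118861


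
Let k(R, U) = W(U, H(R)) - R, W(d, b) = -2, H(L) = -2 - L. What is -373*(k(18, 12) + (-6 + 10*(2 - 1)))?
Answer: 5968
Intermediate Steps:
k(R, U) = -2 - R
-373*(k(18, 12) + (-6 + 10*(2 - 1))) = -373*((-2 - 1*18) + (-6 + 10*(2 - 1))) = -373*((-2 - 18) + (-6 + 10*1)) = -373*(-20 + (-6 + 10)) = -373*(-20 + 4) = -373*(-16) = 5968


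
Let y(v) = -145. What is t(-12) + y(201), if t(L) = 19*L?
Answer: -373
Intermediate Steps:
t(-12) + y(201) = 19*(-12) - 145 = -228 - 145 = -373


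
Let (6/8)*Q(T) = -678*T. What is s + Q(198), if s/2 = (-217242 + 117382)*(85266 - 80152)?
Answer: -1021547072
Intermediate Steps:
Q(T) = -904*T (Q(T) = 4*(-678*T)/3 = -904*T)
s = -1021368080 (s = 2*((-217242 + 117382)*(85266 - 80152)) = 2*(-99860*5114) = 2*(-510684040) = -1021368080)
s + Q(198) = -1021368080 - 904*198 = -1021368080 - 178992 = -1021547072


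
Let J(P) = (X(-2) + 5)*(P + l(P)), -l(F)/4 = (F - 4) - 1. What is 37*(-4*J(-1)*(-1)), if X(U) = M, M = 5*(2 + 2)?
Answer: 85100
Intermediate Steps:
l(F) = 20 - 4*F (l(F) = -4*((F - 4) - 1) = -4*((-4 + F) - 1) = -4*(-5 + F) = 20 - 4*F)
M = 20 (M = 5*4 = 20)
X(U) = 20
J(P) = 500 - 75*P (J(P) = (20 + 5)*(P + (20 - 4*P)) = 25*(20 - 3*P) = 500 - 75*P)
37*(-4*J(-1)*(-1)) = 37*(-4*(500 - 75*(-1))*(-1)) = 37*(-4*(500 + 75)*(-1)) = 37*(-4*575*(-1)) = 37*(-2300*(-1)) = 37*2300 = 85100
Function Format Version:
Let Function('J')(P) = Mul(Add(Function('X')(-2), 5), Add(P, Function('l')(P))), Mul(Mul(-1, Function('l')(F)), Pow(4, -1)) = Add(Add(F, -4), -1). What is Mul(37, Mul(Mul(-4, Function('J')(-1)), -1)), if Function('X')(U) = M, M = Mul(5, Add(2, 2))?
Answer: 85100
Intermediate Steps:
Function('l')(F) = Add(20, Mul(-4, F)) (Function('l')(F) = Mul(-4, Add(Add(F, -4), -1)) = Mul(-4, Add(Add(-4, F), -1)) = Mul(-4, Add(-5, F)) = Add(20, Mul(-4, F)))
M = 20 (M = Mul(5, 4) = 20)
Function('X')(U) = 20
Function('J')(P) = Add(500, Mul(-75, P)) (Function('J')(P) = Mul(Add(20, 5), Add(P, Add(20, Mul(-4, P)))) = Mul(25, Add(20, Mul(-3, P))) = Add(500, Mul(-75, P)))
Mul(37, Mul(Mul(-4, Function('J')(-1)), -1)) = Mul(37, Mul(Mul(-4, Add(500, Mul(-75, -1))), -1)) = Mul(37, Mul(Mul(-4, Add(500, 75)), -1)) = Mul(37, Mul(Mul(-4, 575), -1)) = Mul(37, Mul(-2300, -1)) = Mul(37, 2300) = 85100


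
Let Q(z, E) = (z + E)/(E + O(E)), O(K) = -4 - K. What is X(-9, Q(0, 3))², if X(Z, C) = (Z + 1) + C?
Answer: 1225/16 ≈ 76.563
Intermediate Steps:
Q(z, E) = -E/4 - z/4 (Q(z, E) = (z + E)/(E + (-4 - E)) = (E + z)/(-4) = (E + z)*(-¼) = -E/4 - z/4)
X(Z, C) = 1 + C + Z (X(Z, C) = (1 + Z) + C = 1 + C + Z)
X(-9, Q(0, 3))² = (1 + (-¼*3 - ¼*0) - 9)² = (1 + (-¾ + 0) - 9)² = (1 - ¾ - 9)² = (-35/4)² = 1225/16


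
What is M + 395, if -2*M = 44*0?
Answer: 395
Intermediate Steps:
M = 0 (M = -22*0 = -1/2*0 = 0)
M + 395 = 0 + 395 = 395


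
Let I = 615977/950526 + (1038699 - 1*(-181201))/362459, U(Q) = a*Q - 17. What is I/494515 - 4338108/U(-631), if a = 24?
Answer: 739099196799792527841803/2583034494492502636110 ≈ 286.14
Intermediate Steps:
U(Q) = -17 + 24*Q (U(Q) = 24*Q - 17 = -17 + 24*Q)
I = 1382813074843/344526703434 (I = 615977*(1/950526) + (1038699 + 181201)*(1/362459) = 615977/950526 + 1219900*(1/362459) = 615977/950526 + 1219900/362459 = 1382813074843/344526703434 ≈ 4.0137)
I/494515 - 4338108/U(-631) = (1382813074843/344526703434)/494515 - 4338108/(-17 + 24*(-631)) = (1382813074843/344526703434)*(1/494515) - 4338108/(-17 - 15144) = 1382813074843/170373622748664510 - 4338108/(-15161) = 1382813074843/170373622748664510 - 4338108*(-1/15161) = 1382813074843/170373622748664510 + 4338108/15161 = 739099196799792527841803/2583034494492502636110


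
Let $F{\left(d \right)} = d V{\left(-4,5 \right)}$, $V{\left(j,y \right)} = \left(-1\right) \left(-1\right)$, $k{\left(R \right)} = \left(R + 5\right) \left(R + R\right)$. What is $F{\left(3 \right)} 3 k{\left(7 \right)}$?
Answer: $1512$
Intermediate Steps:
$k{\left(R \right)} = 2 R \left(5 + R\right)$ ($k{\left(R \right)} = \left(5 + R\right) 2 R = 2 R \left(5 + R\right)$)
$V{\left(j,y \right)} = 1$
$F{\left(d \right)} = d$ ($F{\left(d \right)} = d 1 = d$)
$F{\left(3 \right)} 3 k{\left(7 \right)} = 3 \cdot 3 \cdot 2 \cdot 7 \left(5 + 7\right) = 9 \cdot 2 \cdot 7 \cdot 12 = 9 \cdot 168 = 1512$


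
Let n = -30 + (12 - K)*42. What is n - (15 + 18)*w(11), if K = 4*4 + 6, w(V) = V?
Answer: -813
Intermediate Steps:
K = 22 (K = 16 + 6 = 22)
n = -450 (n = -30 + (12 - 1*22)*42 = -30 + (12 - 22)*42 = -30 - 10*42 = -30 - 420 = -450)
n - (15 + 18)*w(11) = -450 - (15 + 18)*11 = -450 - 33*11 = -450 - 1*363 = -450 - 363 = -813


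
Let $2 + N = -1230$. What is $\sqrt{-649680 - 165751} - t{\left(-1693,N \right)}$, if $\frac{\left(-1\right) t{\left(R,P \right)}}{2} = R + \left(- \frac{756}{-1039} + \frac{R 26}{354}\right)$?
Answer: $- \frac{668162636}{183903} + i \sqrt{815431} \approx -3633.2 + 903.01 i$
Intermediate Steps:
$N = -1232$ ($N = -2 - 1230 = -1232$)
$t{\left(R,P \right)} = - \frac{1512}{1039} - \frac{380 R}{177}$ ($t{\left(R,P \right)} = - 2 \left(R + \left(- \frac{756}{-1039} + \frac{R 26}{354}\right)\right) = - 2 \left(R + \left(\left(-756\right) \left(- \frac{1}{1039}\right) + 26 R \frac{1}{354}\right)\right) = - 2 \left(R + \left(\frac{756}{1039} + \frac{13 R}{177}\right)\right) = - 2 \left(\frac{756}{1039} + \frac{190 R}{177}\right) = - \frac{1512}{1039} - \frac{380 R}{177}$)
$\sqrt{-649680 - 165751} - t{\left(-1693,N \right)} = \sqrt{-649680 - 165751} - \left(- \frac{1512}{1039} - - \frac{643340}{177}\right) = \sqrt{-815431} - \left(- \frac{1512}{1039} + \frac{643340}{177}\right) = i \sqrt{815431} - \frac{668162636}{183903} = - \frac{668162636}{183903} + i \sqrt{815431}$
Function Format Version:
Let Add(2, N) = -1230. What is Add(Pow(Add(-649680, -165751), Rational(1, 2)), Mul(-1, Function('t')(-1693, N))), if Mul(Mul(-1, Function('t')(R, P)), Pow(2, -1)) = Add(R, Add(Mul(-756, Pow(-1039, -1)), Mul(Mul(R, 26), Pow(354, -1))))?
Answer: Add(Rational(-668162636, 183903), Mul(I, Pow(815431, Rational(1, 2)))) ≈ Add(-3633.2, Mul(903.01, I))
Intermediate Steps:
N = -1232 (N = Add(-2, -1230) = -1232)
Function('t')(R, P) = Add(Rational(-1512, 1039), Mul(Rational(-380, 177), R)) (Function('t')(R, P) = Mul(-2, Add(R, Add(Mul(-756, Pow(-1039, -1)), Mul(Mul(R, 26), Pow(354, -1))))) = Mul(-2, Add(R, Add(Mul(-756, Rational(-1, 1039)), Mul(Mul(26, R), Rational(1, 354))))) = Mul(-2, Add(R, Add(Rational(756, 1039), Mul(Rational(13, 177), R)))) = Mul(-2, Add(Rational(756, 1039), Mul(Rational(190, 177), R))) = Add(Rational(-1512, 1039), Mul(Rational(-380, 177), R)))
Add(Pow(Add(-649680, -165751), Rational(1, 2)), Mul(-1, Function('t')(-1693, N))) = Add(Pow(Add(-649680, -165751), Rational(1, 2)), Mul(-1, Add(Rational(-1512, 1039), Mul(Rational(-380, 177), -1693)))) = Add(Pow(-815431, Rational(1, 2)), Mul(-1, Add(Rational(-1512, 1039), Rational(643340, 177)))) = Add(Mul(I, Pow(815431, Rational(1, 2))), Mul(-1, Rational(668162636, 183903))) = Add(Mul(I, Pow(815431, Rational(1, 2))), Rational(-668162636, 183903)) = Add(Rational(-668162636, 183903), Mul(I, Pow(815431, Rational(1, 2))))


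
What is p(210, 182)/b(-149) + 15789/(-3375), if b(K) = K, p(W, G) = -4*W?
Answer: 160813/167625 ≈ 0.95936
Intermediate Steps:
p(210, 182)/b(-149) + 15789/(-3375) = -4*210/(-149) + 15789/(-3375) = -840*(-1/149) + 15789*(-1/3375) = 840/149 - 5263/1125 = 160813/167625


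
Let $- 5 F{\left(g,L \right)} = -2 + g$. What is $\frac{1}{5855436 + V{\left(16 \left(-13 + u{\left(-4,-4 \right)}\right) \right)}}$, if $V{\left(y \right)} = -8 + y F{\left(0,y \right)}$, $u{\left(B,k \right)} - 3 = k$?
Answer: $\frac{5}{29276692} \approx 1.7078 \cdot 10^{-7}$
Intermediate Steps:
$u{\left(B,k \right)} = 3 + k$
$F{\left(g,L \right)} = \frac{2}{5} - \frac{g}{5}$ ($F{\left(g,L \right)} = - \frac{-2 + g}{5} = \frac{2}{5} - \frac{g}{5}$)
$V{\left(y \right)} = -8 + \frac{2 y}{5}$ ($V{\left(y \right)} = -8 + y \left(\frac{2}{5} - 0\right) = -8 + y \left(\frac{2}{5} + 0\right) = -8 + y \frac{2}{5} = -8 + \frac{2 y}{5}$)
$\frac{1}{5855436 + V{\left(16 \left(-13 + u{\left(-4,-4 \right)}\right) \right)}} = \frac{1}{5855436 + \left(-8 + \frac{2 \cdot 16 \left(-13 + \left(3 - 4\right)\right)}{5}\right)} = \frac{1}{5855436 + \left(-8 + \frac{2 \cdot 16 \left(-13 - 1\right)}{5}\right)} = \frac{1}{5855436 + \left(-8 + \frac{2 \cdot 16 \left(-14\right)}{5}\right)} = \frac{1}{5855436 + \left(-8 + \frac{2}{5} \left(-224\right)\right)} = \frac{1}{5855436 - \frac{488}{5}} = \frac{1}{\frac{29276692}{5}} = \frac{5}{29276692}$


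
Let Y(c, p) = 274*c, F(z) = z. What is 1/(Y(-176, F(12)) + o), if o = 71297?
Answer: 1/23073 ≈ 4.3341e-5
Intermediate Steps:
1/(Y(-176, F(12)) + o) = 1/(274*(-176) + 71297) = 1/(-48224 + 71297) = 1/23073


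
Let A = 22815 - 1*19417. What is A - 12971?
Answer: -9573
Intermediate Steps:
A = 3398 (A = 22815 - 19417 = 3398)
A - 12971 = 3398 - 12971 = -9573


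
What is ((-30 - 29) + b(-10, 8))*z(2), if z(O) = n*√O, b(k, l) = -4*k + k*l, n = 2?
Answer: -198*√2 ≈ -280.01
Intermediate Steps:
z(O) = 2*√O
((-30 - 29) + b(-10, 8))*z(2) = ((-30 - 29) - 10*(-4 + 8))*(2*√2) = (-59 - 10*4)*(2*√2) = (-59 - 40)*(2*√2) = -198*√2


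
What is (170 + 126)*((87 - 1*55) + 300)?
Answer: 98272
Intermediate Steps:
(170 + 126)*((87 - 1*55) + 300) = 296*((87 - 55) + 300) = 296*(32 + 300) = 296*332 = 98272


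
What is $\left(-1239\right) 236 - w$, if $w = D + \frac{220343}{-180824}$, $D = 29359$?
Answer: $- \frac{58182252369}{180824} \approx -3.2176 \cdot 10^{5}$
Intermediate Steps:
$w = \frac{5308591473}{180824}$ ($w = 29359 + \frac{220343}{-180824} = 29359 + 220343 \left(- \frac{1}{180824}\right) = 29359 - \frac{220343}{180824} = \frac{5308591473}{180824} \approx 29358.0$)
$\left(-1239\right) 236 - w = \left(-1239\right) 236 - \frac{5308591473}{180824} = -292404 - \frac{5308591473}{180824} = - \frac{58182252369}{180824}$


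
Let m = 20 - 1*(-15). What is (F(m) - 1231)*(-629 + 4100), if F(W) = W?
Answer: -4151316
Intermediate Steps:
m = 35 (m = 20 + 15 = 35)
(F(m) - 1231)*(-629 + 4100) = (35 - 1231)*(-629 + 4100) = -1196*3471 = -4151316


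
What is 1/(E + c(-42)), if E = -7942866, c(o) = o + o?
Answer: -1/7942950 ≈ -1.2590e-7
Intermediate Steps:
c(o) = 2*o
1/(E + c(-42)) = 1/(-7942866 + 2*(-42)) = 1/(-7942866 - 84) = 1/(-7942950) = -1/7942950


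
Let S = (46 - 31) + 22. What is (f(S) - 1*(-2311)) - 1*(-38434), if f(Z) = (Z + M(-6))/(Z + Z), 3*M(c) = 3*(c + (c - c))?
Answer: 3015161/74 ≈ 40745.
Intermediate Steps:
S = 37 (S = 15 + 22 = 37)
M(c) = c (M(c) = (3*(c + (c - c)))/3 = (3*(c + 0))/3 = (3*c)/3 = c)
f(Z) = (-6 + Z)/(2*Z) (f(Z) = (Z - 6)/(Z + Z) = (-6 + Z)/((2*Z)) = (-6 + Z)*(1/(2*Z)) = (-6 + Z)/(2*Z))
(f(S) - 1*(-2311)) - 1*(-38434) = ((½)*(-6 + 37)/37 - 1*(-2311)) - 1*(-38434) = ((½)*(1/37)*31 + 2311) + 38434 = (31/74 + 2311) + 38434 = 171045/74 + 38434 = 3015161/74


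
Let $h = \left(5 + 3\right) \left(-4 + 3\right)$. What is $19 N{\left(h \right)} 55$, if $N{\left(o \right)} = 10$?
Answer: $10450$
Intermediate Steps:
$h = -8$ ($h = 8 \left(-1\right) = -8$)
$19 N{\left(h \right)} 55 = 19 \cdot 10 \cdot 55 = 190 \cdot 55 = 10450$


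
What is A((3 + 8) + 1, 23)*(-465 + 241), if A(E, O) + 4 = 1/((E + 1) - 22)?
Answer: 8288/9 ≈ 920.89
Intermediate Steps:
A(E, O) = -4 + 1/(-21 + E) (A(E, O) = -4 + 1/((E + 1) - 22) = -4 + 1/((1 + E) - 22) = -4 + 1/(-21 + E))
A((3 + 8) + 1, 23)*(-465 + 241) = ((85 - 4*((3 + 8) + 1))/(-21 + ((3 + 8) + 1)))*(-465 + 241) = ((85 - 4*(11 + 1))/(-21 + (11 + 1)))*(-224) = ((85 - 4*12)/(-21 + 12))*(-224) = ((85 - 48)/(-9))*(-224) = -1/9*37*(-224) = -37/9*(-224) = 8288/9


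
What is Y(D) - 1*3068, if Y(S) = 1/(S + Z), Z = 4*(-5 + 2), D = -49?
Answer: -187149/61 ≈ -3068.0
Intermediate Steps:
Z = -12 (Z = 4*(-3) = -12)
Y(S) = 1/(-12 + S) (Y(S) = 1/(S - 12) = 1/(-12 + S))
Y(D) - 1*3068 = 1/(-12 - 49) - 1*3068 = 1/(-61) - 3068 = -1/61 - 3068 = -187149/61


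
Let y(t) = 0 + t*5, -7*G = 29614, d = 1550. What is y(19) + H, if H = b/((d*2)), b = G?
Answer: 1015943/10850 ≈ 93.635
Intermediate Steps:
G = -29614/7 (G = -⅐*29614 = -29614/7 ≈ -4230.6)
b = -29614/7 ≈ -4230.6
y(t) = 5*t (y(t) = 0 + 5*t = 5*t)
H = -14807/10850 (H = -29614/(7*(1550*2)) = -29614/7/3100 = -29614/7*1/3100 = -14807/10850 ≈ -1.3647)
y(19) + H = 5*19 - 14807/10850 = 95 - 14807/10850 = 1015943/10850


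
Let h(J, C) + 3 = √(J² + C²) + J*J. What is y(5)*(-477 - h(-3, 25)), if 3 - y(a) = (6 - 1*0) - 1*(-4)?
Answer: 3381 + 7*√634 ≈ 3557.3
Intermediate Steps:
y(a) = -7 (y(a) = 3 - ((6 - 1*0) - 1*(-4)) = 3 - ((6 + 0) + 4) = 3 - (6 + 4) = 3 - 1*10 = 3 - 10 = -7)
h(J, C) = -3 + J² + √(C² + J²) (h(J, C) = -3 + (√(J² + C²) + J*J) = -3 + (√(C² + J²) + J²) = -3 + (J² + √(C² + J²)) = -3 + J² + √(C² + J²))
y(5)*(-477 - h(-3, 25)) = -7*(-477 - (-3 + (-3)² + √(25² + (-3)²))) = -7*(-477 - (-3 + 9 + √(625 + 9))) = -7*(-477 - (-3 + 9 + √634)) = -7*(-477 - (6 + √634)) = -7*(-477 + (-6 - √634)) = -7*(-483 - √634) = 3381 + 7*√634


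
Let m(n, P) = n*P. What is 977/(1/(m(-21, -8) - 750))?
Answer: -568614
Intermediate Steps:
m(n, P) = P*n
977/(1/(m(-21, -8) - 750)) = 977/(1/(-8*(-21) - 750)) = 977/(1/(168 - 750)) = 977/(1/(-582)) = 977/(-1/582) = 977*(-582) = -568614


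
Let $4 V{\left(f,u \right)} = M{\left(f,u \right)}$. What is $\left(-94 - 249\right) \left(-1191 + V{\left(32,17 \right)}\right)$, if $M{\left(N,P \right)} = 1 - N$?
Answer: $\frac{1644685}{4} \approx 4.1117 \cdot 10^{5}$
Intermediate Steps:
$V{\left(f,u \right)} = \frac{1}{4} - \frac{f}{4}$ ($V{\left(f,u \right)} = \frac{1 - f}{4} = \frac{1}{4} - \frac{f}{4}$)
$\left(-94 - 249\right) \left(-1191 + V{\left(32,17 \right)}\right) = \left(-94 - 249\right) \left(-1191 + \left(\frac{1}{4} - 8\right)\right) = - 343 \left(-1191 + \left(\frac{1}{4} - 8\right)\right) = - 343 \left(-1191 - \frac{31}{4}\right) = \left(-343\right) \left(- \frac{4795}{4}\right) = \frac{1644685}{4}$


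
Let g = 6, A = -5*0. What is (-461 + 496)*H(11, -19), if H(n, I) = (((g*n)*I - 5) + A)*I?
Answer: 837235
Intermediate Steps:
A = 0
H(n, I) = I*(-5 + 6*I*n) (H(n, I) = (((6*n)*I - 5) + 0)*I = ((6*I*n - 5) + 0)*I = ((-5 + 6*I*n) + 0)*I = (-5 + 6*I*n)*I = I*(-5 + 6*I*n))
(-461 + 496)*H(11, -19) = (-461 + 496)*(-19*(-5 + 6*(-19)*11)) = 35*(-19*(-5 - 1254)) = 35*(-19*(-1259)) = 35*23921 = 837235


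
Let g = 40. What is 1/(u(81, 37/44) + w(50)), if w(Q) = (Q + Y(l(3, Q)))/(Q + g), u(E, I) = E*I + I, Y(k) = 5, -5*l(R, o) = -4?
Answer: 99/6887 ≈ 0.014375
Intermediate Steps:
l(R, o) = 4/5 (l(R, o) = -1/5*(-4) = 4/5)
u(E, I) = I + E*I
w(Q) = (5 + Q)/(40 + Q) (w(Q) = (Q + 5)/(Q + 40) = (5 + Q)/(40 + Q))
1/(u(81, 37/44) + w(50)) = 1/((37/44)*(1 + 81) + (5 + 50)/(40 + 50)) = 1/((37*(1/44))*82 + 55/90) = 1/((37/44)*82 + (1/90)*55) = 1/(1517/22 + 11/18) = 1/(6887/99) = 99/6887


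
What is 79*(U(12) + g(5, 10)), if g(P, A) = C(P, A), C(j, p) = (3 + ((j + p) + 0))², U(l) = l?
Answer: 26544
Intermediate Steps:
C(j, p) = (3 + j + p)² (C(j, p) = (3 + (j + p))² = (3 + j + p)²)
g(P, A) = (3 + A + P)² (g(P, A) = (3 + P + A)² = (3 + A + P)²)
79*(U(12) + g(5, 10)) = 79*(12 + (3 + 10 + 5)²) = 79*(12 + 18²) = 79*(12 + 324) = 79*336 = 26544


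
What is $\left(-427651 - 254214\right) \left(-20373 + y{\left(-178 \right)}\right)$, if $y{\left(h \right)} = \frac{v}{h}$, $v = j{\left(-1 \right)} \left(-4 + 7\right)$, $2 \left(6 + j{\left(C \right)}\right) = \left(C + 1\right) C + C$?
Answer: $\frac{4945395696885}{356} \approx 1.3892 \cdot 10^{10}$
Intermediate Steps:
$j{\left(C \right)} = -6 + \frac{C}{2} + \frac{C \left(1 + C\right)}{2}$ ($j{\left(C \right)} = -6 + \frac{\left(C + 1\right) C + C}{2} = -6 + \frac{\left(1 + C\right) C + C}{2} = -6 + \frac{C \left(1 + C\right) + C}{2} = -6 + \frac{C + C \left(1 + C\right)}{2} = -6 + \left(\frac{C}{2} + \frac{C \left(1 + C\right)}{2}\right) = -6 + \frac{C}{2} + \frac{C \left(1 + C\right)}{2}$)
$v = - \frac{39}{2}$ ($v = \left(-6 - 1 + \frac{\left(-1\right)^{2}}{2}\right) \left(-4 + 7\right) = \left(-6 - 1 + \frac{1}{2} \cdot 1\right) 3 = \left(-6 - 1 + \frac{1}{2}\right) 3 = \left(- \frac{13}{2}\right) 3 = - \frac{39}{2} \approx -19.5$)
$y{\left(h \right)} = - \frac{39}{2 h}$
$\left(-427651 - 254214\right) \left(-20373 + y{\left(-178 \right)}\right) = \left(-427651 - 254214\right) \left(-20373 - \frac{39}{2 \left(-178\right)}\right) = - 681865 \left(-20373 - - \frac{39}{356}\right) = - 681865 \left(-20373 + \frac{39}{356}\right) = \left(-681865\right) \left(- \frac{7252749}{356}\right) = \frac{4945395696885}{356}$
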